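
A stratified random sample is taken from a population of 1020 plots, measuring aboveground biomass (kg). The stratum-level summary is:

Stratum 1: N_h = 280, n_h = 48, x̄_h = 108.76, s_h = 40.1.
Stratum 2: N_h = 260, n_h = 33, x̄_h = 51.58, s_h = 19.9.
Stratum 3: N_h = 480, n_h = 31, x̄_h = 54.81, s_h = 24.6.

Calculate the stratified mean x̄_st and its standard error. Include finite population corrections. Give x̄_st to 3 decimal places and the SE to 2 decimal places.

x̄_st = Σ W_h x̄_h = (280·108.76 + 260·51.58 + 480·54.81)/1020 = 68.79647
V̂(x̄_st) = Σ W_h² (1 − n_h/N_h) s_h²/n_h, with W_h = N_h/N and N = 1020:
  stratum 1: (280/1020)²·(1 − 48/280)·40.1²/48 = 2.09167
  stratum 2: (260/1020)²·(1 − 33/260)·19.9²/33 = 0.680755
  stratum 3: (480/1020)²·(1 − 31/480)·24.6²/31 = 4.04386
V̂(x̄_st) = 6.81628
SE(x̄_st) = √6.81628 = 2.6108

x̄_st ≈ 68.796, SE ≈ 2.61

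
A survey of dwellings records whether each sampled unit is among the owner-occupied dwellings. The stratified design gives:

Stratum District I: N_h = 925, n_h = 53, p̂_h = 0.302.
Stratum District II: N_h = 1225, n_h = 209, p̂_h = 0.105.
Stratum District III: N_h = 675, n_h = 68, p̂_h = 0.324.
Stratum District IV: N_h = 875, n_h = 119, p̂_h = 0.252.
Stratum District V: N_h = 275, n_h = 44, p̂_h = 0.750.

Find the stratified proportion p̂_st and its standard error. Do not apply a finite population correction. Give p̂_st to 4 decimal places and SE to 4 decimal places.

p̂_st ≈ 0.2650, SE ≈ 0.0213

N = 3975; stratum weights W_h = N_h/N.
p̂_st = Σ W_h p̂_h = (925·0.302 + 1225·0.105 + 675·0.324 + 875·0.252 + 275·0.750)/3975 = 0.26501
V̂(p̂_st) = Σ W_h² p̂_h(1−p̂_h)/(n_h−1):
  stratum District I: (925/3975)²·0.302·0.698/52 = 0.000219517
  stratum District II: (1225/3975)²·0.105·0.895/208 = 4.29089e-05
  stratum District III: (675/3975)²·0.324·0.676/67 = 9.42649e-05
  stratum District IV: (875/3975)²·0.252·0.748/118 = 7.74037e-05
  stratum District V: (275/3975)²·0.750·0.250/43 = 2.08701e-05
V̂(p̂_st) = 0.000454965; SE = √V̂ = 0.0213299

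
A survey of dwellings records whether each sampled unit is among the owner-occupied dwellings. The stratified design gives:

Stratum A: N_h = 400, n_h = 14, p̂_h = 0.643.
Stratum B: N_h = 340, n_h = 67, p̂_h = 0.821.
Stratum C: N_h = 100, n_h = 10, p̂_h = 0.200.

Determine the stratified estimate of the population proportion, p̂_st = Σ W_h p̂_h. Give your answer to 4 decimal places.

p̂_st ≈ 0.6623

N = 840; stratum weights W_h = N_h/N.
p̂_st = Σ W_h p̂_h = (400·0.643 + 340·0.821 + 100·0.200)/840 = 0.66231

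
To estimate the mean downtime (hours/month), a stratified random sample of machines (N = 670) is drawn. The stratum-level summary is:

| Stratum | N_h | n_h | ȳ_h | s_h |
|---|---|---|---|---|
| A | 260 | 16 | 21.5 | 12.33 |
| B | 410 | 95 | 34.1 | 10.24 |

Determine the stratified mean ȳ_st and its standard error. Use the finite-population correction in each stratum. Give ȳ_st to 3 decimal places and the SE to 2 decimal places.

ȳ_st = Σ W_h ȳ_h = (260·21.5 + 410·34.1)/670 = 29.21045
V̂(ȳ_st) = Σ W_h² (1 − n_h/N_h) s_h²/n_h, with W_h = N_h/N and N = 670:
  stratum A: (260/670)²·(1 − 16/260)·12.33²/16 = 1.34283
  stratum B: (410/670)²·(1 − 95/410)·10.24²/95 = 0.317557
V̂(ȳ_st) = 1.66038
SE(ȳ_st) = √1.66038 = 1.28856

ȳ_st ≈ 29.210, SE ≈ 1.29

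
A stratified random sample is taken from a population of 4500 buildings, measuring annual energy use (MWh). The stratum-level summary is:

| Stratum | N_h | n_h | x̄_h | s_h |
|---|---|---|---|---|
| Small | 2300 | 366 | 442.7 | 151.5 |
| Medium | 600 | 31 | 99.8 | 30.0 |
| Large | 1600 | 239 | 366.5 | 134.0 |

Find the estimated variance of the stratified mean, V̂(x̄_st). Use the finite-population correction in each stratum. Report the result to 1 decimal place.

V̂(x̄_st) ≈ 22.3

V̂(x̄_st) = Σ W_h² (1 − n_h/N_h) s_h²/n_h, with W_h = N_h/N and N = 4500:
  stratum Small: (2300/4500)²·(1 − 366/2300)·151.5²/366 = 13.7754
  stratum Medium: (600/4500)²·(1 − 31/600)·30.0²/31 = 0.489462
  stratum Large: (1600/4500)²·(1 − 239/1600)·134.0²/239 = 8.07913
V̂(x̄_st) = 22.344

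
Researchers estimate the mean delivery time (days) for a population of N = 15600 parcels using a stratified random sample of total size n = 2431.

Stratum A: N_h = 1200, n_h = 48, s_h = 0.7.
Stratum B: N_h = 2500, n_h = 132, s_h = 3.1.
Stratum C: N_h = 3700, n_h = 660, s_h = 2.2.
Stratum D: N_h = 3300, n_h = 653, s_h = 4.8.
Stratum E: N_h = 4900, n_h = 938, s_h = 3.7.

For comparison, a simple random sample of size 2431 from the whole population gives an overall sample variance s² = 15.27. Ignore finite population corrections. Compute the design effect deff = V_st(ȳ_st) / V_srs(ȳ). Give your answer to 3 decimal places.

V̂(ȳ_st) = Σ W_h² s_h²/n_h, with W_h = N_h/N and N = 15600:
  stratum A: (1200/15600)²·0.7²/48 = 6.04043e-05
  stratum B: (2500/15600)²·3.1²/132 = 0.00186974
  stratum C: (3700/15600)²·2.2²/660 = 0.00041253
  stratum D: (3300/15600)²·4.8²/653 = 0.00157888
  stratum E: (4900/15600)²·3.7²/938 = 0.00143994
V_st = 0.00536148
V_srs = s²/n = 15.27/2431 = 0.00628137
deff = V_st / V_srs = 0.00536148/0.00628137 = 0.8536

deff ≈ 0.854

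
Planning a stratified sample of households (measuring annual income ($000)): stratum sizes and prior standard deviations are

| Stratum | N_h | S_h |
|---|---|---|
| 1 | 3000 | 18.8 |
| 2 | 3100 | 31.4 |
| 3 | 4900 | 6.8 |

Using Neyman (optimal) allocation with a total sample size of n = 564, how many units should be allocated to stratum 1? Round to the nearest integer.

170

Neyman allocation: n_h = n · N_h S_h / Σ N_i S_i, with n = 564.
  stratum 1: N_h·S_h = 3000·18.8 = 56400.00
  stratum 2: N_h·S_h = 3100·31.4 = 97340.00
  stratum 3: N_h·S_h = 4900·6.8 = 33320.00
Σ N_h S_h = 187060.00
n for stratum 1 = 564·56400.00/187060.00 = 170.050 → 170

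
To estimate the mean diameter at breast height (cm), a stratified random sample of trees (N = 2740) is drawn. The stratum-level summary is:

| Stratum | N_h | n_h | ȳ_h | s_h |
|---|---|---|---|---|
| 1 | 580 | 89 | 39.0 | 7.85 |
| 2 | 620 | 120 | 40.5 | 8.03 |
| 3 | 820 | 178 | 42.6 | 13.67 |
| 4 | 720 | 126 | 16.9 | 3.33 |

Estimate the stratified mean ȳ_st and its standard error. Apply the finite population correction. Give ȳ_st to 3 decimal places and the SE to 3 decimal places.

ȳ_st = Σ W_h ȳ_h = (580·39.0 + 620·40.5 + 820·42.6 + 720·16.9)/2740 = 34.60949
V̂(ȳ_st) = Σ W_h² (1 − n_h/N_h) s_h²/n_h, with W_h = N_h/N and N = 2740:
  stratum 1: (580/2740)²·(1 − 89/580)·7.85²/89 = 0.0262638
  stratum 2: (620/2740)²·(1 − 120/620)·8.03²/120 = 0.0221876
  stratum 3: (820/2740)²·(1 − 178/820)·13.67²/178 = 0.0736147
  stratum 4: (720/2740)²·(1 − 126/720)·3.33²/126 = 0.00501344
V̂(ȳ_st) = 0.12708
SE(ȳ_st) = √0.12708 = 0.356482

ȳ_st ≈ 34.609, SE ≈ 0.356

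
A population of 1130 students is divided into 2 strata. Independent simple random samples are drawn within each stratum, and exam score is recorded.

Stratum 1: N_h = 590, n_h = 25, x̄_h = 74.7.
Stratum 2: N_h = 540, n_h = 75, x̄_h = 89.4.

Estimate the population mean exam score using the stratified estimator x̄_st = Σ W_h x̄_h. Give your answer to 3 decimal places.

N = Σ N_h = 1130. Stratum weights W_h = N_h/N.
x̄_st = (590·74.7 + 540·89.4) / 1130 = 81.72478

x̄_st ≈ 81.725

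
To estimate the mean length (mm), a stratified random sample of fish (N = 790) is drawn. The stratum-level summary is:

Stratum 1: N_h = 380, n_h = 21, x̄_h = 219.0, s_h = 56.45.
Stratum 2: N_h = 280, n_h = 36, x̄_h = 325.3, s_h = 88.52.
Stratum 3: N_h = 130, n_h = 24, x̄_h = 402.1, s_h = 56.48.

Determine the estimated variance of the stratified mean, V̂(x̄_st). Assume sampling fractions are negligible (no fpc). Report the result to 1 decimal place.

V̂(x̄_st) = Σ W_h² s_h²/n_h, with W_h = N_h/N and N = 790:
  stratum 1: (380/790)²·56.45²/21 = 35.1093
  stratum 2: (280/790)²·88.52²/36 = 27.3427
  stratum 3: (130/790)²·56.48²/24 = 3.59924
V̂(x̄_st) = 66.0512

V̂(x̄_st) ≈ 66.1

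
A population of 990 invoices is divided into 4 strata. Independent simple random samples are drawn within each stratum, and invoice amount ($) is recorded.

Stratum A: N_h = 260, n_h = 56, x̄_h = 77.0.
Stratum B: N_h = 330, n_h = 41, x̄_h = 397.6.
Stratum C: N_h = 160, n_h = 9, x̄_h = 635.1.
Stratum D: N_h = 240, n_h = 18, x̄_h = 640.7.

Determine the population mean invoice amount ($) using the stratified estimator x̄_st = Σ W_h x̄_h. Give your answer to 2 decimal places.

x̄_st ≈ 410.72

N = Σ N_h = 990. Stratum weights W_h = N_h/N.
x̄_st = (260·77.0 + 330·397.6 + 160·635.1 + 240·640.7) / 990 = 410.7192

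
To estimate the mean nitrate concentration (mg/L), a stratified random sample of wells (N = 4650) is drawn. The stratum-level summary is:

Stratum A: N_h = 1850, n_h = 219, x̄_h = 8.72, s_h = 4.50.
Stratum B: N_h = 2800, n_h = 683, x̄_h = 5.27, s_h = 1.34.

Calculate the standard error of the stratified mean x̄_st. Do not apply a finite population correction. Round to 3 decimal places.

SE(x̄_st) ≈ 0.125

V̂(x̄_st) = Σ W_h² s_h²/n_h, with W_h = N_h/N and N = 4650:
  stratum A: (1850/4650)²·4.50²/219 = 0.0146359
  stratum B: (2800/4650)²·1.34²/683 = 0.000953233
V̂(x̄_st) = 0.0155891
SE(x̄_st) = √0.0155891 = 0.124856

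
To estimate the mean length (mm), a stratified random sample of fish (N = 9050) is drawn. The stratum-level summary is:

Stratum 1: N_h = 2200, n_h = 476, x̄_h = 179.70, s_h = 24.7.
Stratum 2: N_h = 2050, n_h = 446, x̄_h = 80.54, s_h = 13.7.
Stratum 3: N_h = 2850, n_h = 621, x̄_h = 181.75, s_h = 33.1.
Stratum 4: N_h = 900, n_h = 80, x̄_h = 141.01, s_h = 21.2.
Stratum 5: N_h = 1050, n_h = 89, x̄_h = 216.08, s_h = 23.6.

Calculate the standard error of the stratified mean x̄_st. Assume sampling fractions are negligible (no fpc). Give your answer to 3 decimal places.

V̂(x̄_st) = Σ W_h² s_h²/n_h, with W_h = N_h/N and N = 9050:
  stratum 1: (2200/9050)²·24.7²/476 = 0.0757417
  stratum 2: (2050/9050)²·13.7²/446 = 0.0215932
  stratum 3: (2850/9050)²·33.1²/621 = 0.174967
  stratum 4: (900/9050)²·21.2²/80 = 0.0555609
  stratum 5: (1050/9050)²·23.6²/89 = 0.0842394
V̂(x̄_st) = 0.412103
SE(x̄_st) = √0.412103 = 0.641952

SE(x̄_st) ≈ 0.642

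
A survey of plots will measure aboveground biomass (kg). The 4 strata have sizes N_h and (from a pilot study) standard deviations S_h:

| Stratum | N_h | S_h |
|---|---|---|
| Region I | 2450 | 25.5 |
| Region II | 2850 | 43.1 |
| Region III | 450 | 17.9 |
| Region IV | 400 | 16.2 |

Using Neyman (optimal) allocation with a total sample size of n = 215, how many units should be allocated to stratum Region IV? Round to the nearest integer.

7

Neyman allocation: n_h = n · N_h S_h / Σ N_i S_i, with n = 215.
  stratum Region I: N_h·S_h = 2450·25.5 = 62475.00
  stratum Region II: N_h·S_h = 2850·43.1 = 122835.00
  stratum Region III: N_h·S_h = 450·17.9 = 8055.00
  stratum Region IV: N_h·S_h = 400·16.2 = 6480.00
Σ N_h S_h = 199845.00
n for stratum Region IV = 215·6480.00/199845.00 = 6.971 → 7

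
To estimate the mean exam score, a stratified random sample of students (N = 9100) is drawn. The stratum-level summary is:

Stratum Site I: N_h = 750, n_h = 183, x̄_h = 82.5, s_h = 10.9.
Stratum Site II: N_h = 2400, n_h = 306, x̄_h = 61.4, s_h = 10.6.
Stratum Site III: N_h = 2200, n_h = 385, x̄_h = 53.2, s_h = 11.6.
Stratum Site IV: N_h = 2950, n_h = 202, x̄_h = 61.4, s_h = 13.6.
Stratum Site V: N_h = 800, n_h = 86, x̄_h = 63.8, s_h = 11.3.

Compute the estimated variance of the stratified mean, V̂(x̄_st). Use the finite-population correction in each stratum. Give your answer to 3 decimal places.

V̂(x̄_st) ≈ 0.142

V̂(x̄_st) = Σ W_h² (1 − n_h/N_h) s_h²/n_h, with W_h = N_h/N and N = 9100:
  stratum Site I: (750/9100)²·(1 − 183/750)·10.9²/183 = 0.00333398
  stratum Site II: (2400/9100)²·(1 − 306/2400)·10.6²/306 = 0.0222841
  stratum Site III: (2200/9100)²·(1 − 385/2200)·11.6²/385 = 0.0168528
  stratum Site IV: (2950/9100)²·(1 − 202/2950)·13.6²/202 = 0.089636
  stratum Site V: (800/9100)²·(1 − 86/800)·11.3²/86 = 0.0102415
V̂(x̄_st) = 0.142348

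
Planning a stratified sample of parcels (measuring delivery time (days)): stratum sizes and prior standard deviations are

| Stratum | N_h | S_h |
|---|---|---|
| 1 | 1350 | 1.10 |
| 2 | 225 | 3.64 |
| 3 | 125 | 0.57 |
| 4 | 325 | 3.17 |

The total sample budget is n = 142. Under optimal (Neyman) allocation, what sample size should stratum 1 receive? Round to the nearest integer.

62

Neyman allocation: n_h = n · N_h S_h / Σ N_i S_i, with n = 142.
  stratum 1: N_h·S_h = 1350·1.10 = 1485.00
  stratum 2: N_h·S_h = 225·3.64 = 819.00
  stratum 3: N_h·S_h = 125·0.57 = 71.25
  stratum 4: N_h·S_h = 325·3.17 = 1030.25
Σ N_h S_h = 3405.50
n for stratum 1 = 142·1485.00/3405.50 = 61.920 → 62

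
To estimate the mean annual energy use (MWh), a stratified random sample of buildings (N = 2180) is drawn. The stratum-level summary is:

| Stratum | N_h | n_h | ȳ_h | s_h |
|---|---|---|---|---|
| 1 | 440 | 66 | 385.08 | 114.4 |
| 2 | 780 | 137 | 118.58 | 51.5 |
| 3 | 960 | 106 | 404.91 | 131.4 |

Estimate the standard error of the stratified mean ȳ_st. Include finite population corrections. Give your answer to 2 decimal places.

V̂(ȳ_st) = Σ W_h² (1 − n_h/N_h) s_h²/n_h, with W_h = N_h/N and N = 2180:
  stratum 1: (440/2180)²·(1 − 66/440)·114.4²/66 = 6.86625
  stratum 2: (780/2180)²·(1 − 137/780)·51.5²/137 = 2.04309
  stratum 3: (960/2180)²·(1 − 106/960)·131.4²/106 = 28.0997
V̂(ȳ_st) = 37.009
SE(ȳ_st) = √37.009 = 6.0835

SE(ȳ_st) ≈ 6.08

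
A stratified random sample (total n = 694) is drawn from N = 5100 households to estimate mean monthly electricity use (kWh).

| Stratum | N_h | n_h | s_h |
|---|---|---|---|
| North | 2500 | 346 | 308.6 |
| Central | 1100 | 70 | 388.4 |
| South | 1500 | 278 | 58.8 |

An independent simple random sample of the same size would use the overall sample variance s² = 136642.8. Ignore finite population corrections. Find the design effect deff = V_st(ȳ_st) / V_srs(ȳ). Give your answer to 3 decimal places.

V̂(ȳ_st) = Σ W_h² s_h²/n_h, with W_h = N_h/N and N = 5100:
  stratum North: (2500/5100)²·308.6²/346 = 66.1387
  stratum Central: (1100/5100)²·388.4²/70 = 100.255
  stratum South: (1500/5100)²·58.8²/278 = 1.07585
V_st = 167.469
V_srs = s²/n = 136642.8/694 = 196.892
deff = V_st / V_srs = 167.469/196.892 = 0.8506

deff ≈ 0.851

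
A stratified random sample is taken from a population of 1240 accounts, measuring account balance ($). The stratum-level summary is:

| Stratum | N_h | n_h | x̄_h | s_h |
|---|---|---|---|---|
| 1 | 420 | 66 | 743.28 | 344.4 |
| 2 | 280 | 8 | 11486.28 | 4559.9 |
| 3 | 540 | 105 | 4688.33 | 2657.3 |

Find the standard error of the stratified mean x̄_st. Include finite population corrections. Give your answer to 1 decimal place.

SE(x̄_st) ≈ 373.1

V̂(x̄_st) = Σ W_h² (1 − n_h/N_h) s_h²/n_h, with W_h = N_h/N and N = 1240:
  stratum 1: (420/1240)²·(1 − 66/420)·344.4²/66 = 173.777
  stratum 2: (280/1240)²·(1 − 8/280)·4559.9²/8 = 128737
  stratum 3: (540/1240)²·(1 − 105/540)·2657.3²/105 = 10273.8
V̂(x̄_st) = 139185
SE(x̄_st) = √139185 = 373.075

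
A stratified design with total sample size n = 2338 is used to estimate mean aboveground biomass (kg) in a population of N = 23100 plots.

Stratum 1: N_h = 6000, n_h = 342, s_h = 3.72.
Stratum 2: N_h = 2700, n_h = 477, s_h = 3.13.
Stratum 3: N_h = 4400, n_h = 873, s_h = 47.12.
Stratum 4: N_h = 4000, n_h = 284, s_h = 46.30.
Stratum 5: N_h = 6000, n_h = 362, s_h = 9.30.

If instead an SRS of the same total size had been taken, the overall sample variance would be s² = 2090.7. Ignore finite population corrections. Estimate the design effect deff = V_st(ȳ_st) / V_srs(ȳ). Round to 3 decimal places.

deff ≈ 0.378

V̂(ȳ_st) = Σ W_h² s_h²/n_h, with W_h = N_h/N and N = 23100:
  stratum 1: (6000/23100)²·3.72²/342 = 0.00272985
  stratum 2: (2700/23100)²·3.13²/477 = 0.000280591
  stratum 3: (4400/23100)²·47.12²/873 = 0.0922737
  stratum 4: (4000/23100)²·46.30²/284 = 0.226329
  stratum 5: (6000/23100)²·9.30²/362 = 0.0161189
V_st = 0.337732
V_srs = s²/n = 2090.7/2338 = 0.894226
deff = V_st / V_srs = 0.337732/0.894226 = 0.3777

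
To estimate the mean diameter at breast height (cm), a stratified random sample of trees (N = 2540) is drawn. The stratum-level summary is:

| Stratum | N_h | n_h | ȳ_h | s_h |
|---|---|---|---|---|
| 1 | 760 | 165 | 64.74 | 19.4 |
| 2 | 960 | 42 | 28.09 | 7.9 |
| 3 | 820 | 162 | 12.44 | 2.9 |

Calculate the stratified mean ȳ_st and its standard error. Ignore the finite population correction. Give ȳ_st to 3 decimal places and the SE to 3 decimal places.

ȳ_st = Σ W_h ȳ_h = (760·64.74 + 960·28.09 + 820·12.44)/2540 = 34.00378
V̂(ȳ_st) = Σ W_h² s_h²/n_h, with W_h = N_h/N and N = 2540:
  stratum 1: (760/2540)²·19.4²/165 = 0.204211
  stratum 2: (960/2540)²·7.9²/42 = 0.212266
  stratum 3: (820/2540)²·2.9²/162 = 0.00541055
V̂(ȳ_st) = 0.421887
SE(ȳ_st) = √0.421887 = 0.649529

ȳ_st ≈ 34.004, SE ≈ 0.650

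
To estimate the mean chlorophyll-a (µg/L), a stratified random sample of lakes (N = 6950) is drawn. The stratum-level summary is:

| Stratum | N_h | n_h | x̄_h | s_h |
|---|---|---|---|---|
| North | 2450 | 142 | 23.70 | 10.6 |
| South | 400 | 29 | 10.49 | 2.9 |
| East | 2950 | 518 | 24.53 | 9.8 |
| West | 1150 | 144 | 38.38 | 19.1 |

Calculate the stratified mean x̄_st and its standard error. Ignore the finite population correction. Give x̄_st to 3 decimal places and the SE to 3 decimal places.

x̄_st ≈ 25.721, SE ≈ 0.450

x̄_st = Σ W_h x̄_h = (2450·23.70 + 400·10.49 + 2950·24.53 + 1150·38.38)/6950 = 25.72108
V̂(x̄_st) = Σ W_h² s_h²/n_h, with W_h = N_h/N and N = 6950:
  stratum North: (2450/6950)²·10.6²/142 = 0.09833
  stratum South: (400/6950)²·2.9²/29 = 0.000960613
  stratum East: (2950/6950)²·9.8²/518 = 0.0334039
  stratum West: (1150/6950)²·19.1²/144 = 0.0693634
V̂(x̄_st) = 0.202058
SE(x̄_st) = √0.202058 = 0.449508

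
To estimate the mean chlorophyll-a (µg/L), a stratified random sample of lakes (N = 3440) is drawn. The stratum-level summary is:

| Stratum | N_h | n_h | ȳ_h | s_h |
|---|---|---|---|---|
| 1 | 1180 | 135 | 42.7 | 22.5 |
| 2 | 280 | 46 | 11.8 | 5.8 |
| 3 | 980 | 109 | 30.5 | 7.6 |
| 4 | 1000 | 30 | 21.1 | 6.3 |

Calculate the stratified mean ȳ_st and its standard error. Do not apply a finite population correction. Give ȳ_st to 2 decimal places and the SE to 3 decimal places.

ȳ_st = Σ W_h ȳ_h = (1180·42.7 + 280·11.8 + 980·30.5 + 1000·21.1)/3440 = 30.43023
V̂(ȳ_st) = Σ W_h² s_h²/n_h, with W_h = N_h/N and N = 3440:
  stratum 1: (1180/3440)²·22.5²/135 = 0.441244
  stratum 2: (280/3440)²·5.8²/46 = 0.00484504
  stratum 3: (980/3440)²·7.6²/109 = 0.0430067
  stratum 4: (1000/3440)²·6.3²/30 = 0.1118
V̂(ȳ_st) = 0.600896
SE(ȳ_st) = √0.600896 = 0.775175

ȳ_st ≈ 30.43, SE ≈ 0.775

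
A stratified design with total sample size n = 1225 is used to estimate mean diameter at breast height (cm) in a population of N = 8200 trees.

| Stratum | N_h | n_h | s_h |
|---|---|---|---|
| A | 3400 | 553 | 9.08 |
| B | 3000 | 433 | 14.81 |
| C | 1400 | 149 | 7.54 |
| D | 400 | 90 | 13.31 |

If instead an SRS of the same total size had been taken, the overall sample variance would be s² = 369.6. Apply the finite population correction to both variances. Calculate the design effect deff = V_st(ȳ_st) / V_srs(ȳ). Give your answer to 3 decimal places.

deff ≈ 0.363

V̂(ȳ_st) = Σ W_h² (1 − n_h/N_h) s_h²/n_h, with W_h = N_h/N and N = 8200:
  stratum A: (3400/8200)²·(1 − 553/3400)·9.08²/553 = 0.0214627
  stratum B: (3000/8200)²·(1 − 433/3000)·14.81²/433 = 0.0580152
  stratum C: (1400/8200)²·(1 − 149/1400)·7.54²/149 = 0.00993834
  stratum D: (400/8200)²·(1 − 90/400)·13.31²/90 = 0.00363001
V_st = 0.0930463
V_srs = (1 − 1225/8200)·369.6/1225 = 0.256641
deff = V_st / V_srs = 0.0930463/0.256641 = 0.3626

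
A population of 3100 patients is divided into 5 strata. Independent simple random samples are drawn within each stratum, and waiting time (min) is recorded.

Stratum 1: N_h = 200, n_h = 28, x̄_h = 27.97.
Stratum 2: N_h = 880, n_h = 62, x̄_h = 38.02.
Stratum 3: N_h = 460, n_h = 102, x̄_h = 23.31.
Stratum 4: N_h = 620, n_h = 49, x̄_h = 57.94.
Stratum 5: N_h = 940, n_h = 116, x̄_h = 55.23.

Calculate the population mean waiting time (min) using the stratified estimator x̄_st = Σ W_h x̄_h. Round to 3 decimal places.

N = Σ N_h = 3100. Stratum weights W_h = N_h/N.
x̄_st = (200·27.97 + 880·38.02 + 460·23.31 + 620·57.94 + 940·55.23) / 3100 = 44.39135

x̄_st ≈ 44.391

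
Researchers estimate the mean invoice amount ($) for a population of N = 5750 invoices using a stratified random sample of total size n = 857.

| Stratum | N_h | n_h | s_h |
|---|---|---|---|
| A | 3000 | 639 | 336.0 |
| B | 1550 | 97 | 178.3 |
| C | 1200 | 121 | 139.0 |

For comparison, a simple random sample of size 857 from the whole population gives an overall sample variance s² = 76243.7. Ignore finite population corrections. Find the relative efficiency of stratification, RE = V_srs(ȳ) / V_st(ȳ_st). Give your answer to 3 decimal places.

V̂(ȳ_st) = Σ W_h² s_h²/n_h, with W_h = N_h/N and N = 5750:
  stratum A: (3000/5750)²·336.0²/639 = 48.0933
  stratum B: (1550/5750)²·178.3²/97 = 23.8154
  stratum C: (1200/5750)²·139.0²/121 = 6.95458
V_st = 78.8633
V_srs = s²/n = 76243.7/857 = 88.9658
Relative efficiency = V_srs / V_st = 88.9658/78.8633 = 1.1281

RE ≈ 1.128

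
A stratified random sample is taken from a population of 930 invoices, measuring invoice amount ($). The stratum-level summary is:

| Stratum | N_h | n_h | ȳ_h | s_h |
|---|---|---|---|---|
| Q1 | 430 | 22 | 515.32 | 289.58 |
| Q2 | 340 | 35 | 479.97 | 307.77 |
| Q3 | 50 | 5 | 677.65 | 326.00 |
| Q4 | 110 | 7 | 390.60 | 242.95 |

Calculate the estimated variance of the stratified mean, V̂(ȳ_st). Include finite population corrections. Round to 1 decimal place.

V̂(ȳ_st) = Σ W_h² (1 − n_h/N_h) s_h²/n_h, with W_h = N_h/N and N = 930:
  stratum Q1: (430/930)²·(1 − 22/430)·289.58²/22 = 773.174
  stratum Q2: (340/930)²·(1 − 35/340)·307.77²/35 = 324.487
  stratum Q3: (50/930)²·(1 − 5/50)·326.00²/5 = 55.2945
  stratum Q4: (110/930)²·(1 − 7/110)·242.95²/7 = 110.459
V̂(ȳ_st) = 1263.41

V̂(ȳ_st) ≈ 1263.4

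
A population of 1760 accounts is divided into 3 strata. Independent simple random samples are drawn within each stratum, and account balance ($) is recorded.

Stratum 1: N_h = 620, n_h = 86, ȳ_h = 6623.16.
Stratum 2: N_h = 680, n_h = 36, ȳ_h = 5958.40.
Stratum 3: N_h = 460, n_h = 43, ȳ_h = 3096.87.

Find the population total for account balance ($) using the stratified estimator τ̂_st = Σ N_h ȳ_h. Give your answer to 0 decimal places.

τ̂_st ≈ 9582631

τ̂_st = Σ N_h ȳ_h = 620·6623.16 + 680·5958.40 + 460·3096.87 = 9582631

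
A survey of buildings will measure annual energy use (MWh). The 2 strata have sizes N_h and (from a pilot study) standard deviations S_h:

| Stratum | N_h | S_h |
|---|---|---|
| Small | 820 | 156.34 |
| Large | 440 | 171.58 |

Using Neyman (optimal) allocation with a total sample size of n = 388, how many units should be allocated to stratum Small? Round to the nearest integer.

Neyman allocation: n_h = n · N_h S_h / Σ N_i S_i, with n = 388.
  stratum Small: N_h·S_h = 820·156.34 = 128198.80
  stratum Large: N_h·S_h = 440·171.58 = 75495.20
Σ N_h S_h = 203694.00
n for stratum Small = 388·128198.80/203694.00 = 244.195 → 244

244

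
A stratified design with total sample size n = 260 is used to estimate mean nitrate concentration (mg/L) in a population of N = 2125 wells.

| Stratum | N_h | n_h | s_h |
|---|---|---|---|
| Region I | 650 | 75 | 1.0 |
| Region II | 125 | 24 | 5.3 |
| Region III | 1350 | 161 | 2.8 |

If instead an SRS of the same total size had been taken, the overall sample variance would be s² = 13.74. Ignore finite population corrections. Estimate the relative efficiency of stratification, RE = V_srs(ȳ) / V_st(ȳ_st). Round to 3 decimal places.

V̂(ȳ_st) = Σ W_h² s_h²/n_h, with W_h = N_h/N and N = 2125:
  stratum Region I: (650/2125)²·1.0²/75 = 0.00124752
  stratum Region II: (125/2125)²·5.3²/24 = 0.00404988
  stratum Region III: (1350/2125)²·2.8²/161 = 0.0196535
V_st = 0.0249509
V_srs = s²/n = 13.74/260 = 0.0528462
Relative efficiency = V_srs / V_st = 0.0528462/0.0249509 = 2.1180

RE ≈ 2.118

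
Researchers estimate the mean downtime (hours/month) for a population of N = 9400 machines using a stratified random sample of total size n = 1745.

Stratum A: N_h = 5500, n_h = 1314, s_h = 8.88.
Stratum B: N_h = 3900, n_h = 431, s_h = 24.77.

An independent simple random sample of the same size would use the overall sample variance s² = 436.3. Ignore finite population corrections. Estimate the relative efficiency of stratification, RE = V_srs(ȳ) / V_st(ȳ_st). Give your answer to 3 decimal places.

V̂(ȳ_st) = Σ W_h² s_h²/n_h, with W_h = N_h/N and N = 9400:
  stratum A: (5500/9400)²·8.88²/1314 = 0.0205447
  stratum B: (3900/9400)²·24.77²/431 = 0.245046
V_st = 0.265591
V_srs = s²/n = 436.3/1745 = 0.250029
Relative efficiency = V_srs / V_st = 0.250029/0.265591 = 0.9414

RE ≈ 0.941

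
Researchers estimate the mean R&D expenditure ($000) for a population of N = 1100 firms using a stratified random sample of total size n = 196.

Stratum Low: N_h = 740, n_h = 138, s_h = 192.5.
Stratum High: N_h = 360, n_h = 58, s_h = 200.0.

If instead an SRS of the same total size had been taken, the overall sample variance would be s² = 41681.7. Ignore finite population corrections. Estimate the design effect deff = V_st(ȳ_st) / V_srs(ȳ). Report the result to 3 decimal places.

deff ≈ 0.919

V̂(ȳ_st) = Σ W_h² s_h²/n_h, with W_h = N_h/N and N = 1100:
  stratum Low: (740/1100)²·192.5²/138 = 121.524
  stratum High: (360/1100)²·200.0²/58 = 73.8672
V_st = 195.391
V_srs = s²/n = 41681.7/196 = 212.662
deff = V_st / V_srs = 195.391/212.662 = 0.9188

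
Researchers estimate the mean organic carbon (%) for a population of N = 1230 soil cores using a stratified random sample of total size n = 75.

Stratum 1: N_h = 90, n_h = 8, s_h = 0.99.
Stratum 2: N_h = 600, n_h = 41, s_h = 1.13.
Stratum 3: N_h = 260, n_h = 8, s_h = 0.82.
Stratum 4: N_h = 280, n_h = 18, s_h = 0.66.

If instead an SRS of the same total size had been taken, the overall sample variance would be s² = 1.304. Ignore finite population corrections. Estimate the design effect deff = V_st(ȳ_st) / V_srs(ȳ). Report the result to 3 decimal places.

V̂(ȳ_st) = Σ W_h² s_h²/n_h, with W_h = N_h/N and N = 1230:
  stratum 1: (90/1230)²·0.99²/8 = 0.000655927
  stratum 2: (600/1230)²·1.13²/41 = 0.0074108
  stratum 3: (260/1230)²·0.82²/8 = 0.00375556
  stratum 4: (280/1230)²·0.66²/18 = 0.00125407
V_st = 0.0130764
V_srs = s²/n = 1.304/75 = 0.0173867
deff = V_st / V_srs = 0.0130764/0.0173867 = 0.7521

deff ≈ 0.752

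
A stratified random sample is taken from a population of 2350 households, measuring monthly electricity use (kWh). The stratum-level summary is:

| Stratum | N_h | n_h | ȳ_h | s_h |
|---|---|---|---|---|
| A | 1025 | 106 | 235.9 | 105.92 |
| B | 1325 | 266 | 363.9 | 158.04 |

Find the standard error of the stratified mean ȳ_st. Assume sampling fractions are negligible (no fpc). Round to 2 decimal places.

V̂(ȳ_st) = Σ W_h² s_h²/n_h, with W_h = N_h/N and N = 2350:
  stratum A: (1025/2350)²·105.92²/106 = 20.1355
  stratum B: (1325/2350)²·158.04²/266 = 29.8503
V̂(ȳ_st) = 49.9858
SE(ȳ_st) = √49.9858 = 7.07006

SE(ȳ_st) ≈ 7.07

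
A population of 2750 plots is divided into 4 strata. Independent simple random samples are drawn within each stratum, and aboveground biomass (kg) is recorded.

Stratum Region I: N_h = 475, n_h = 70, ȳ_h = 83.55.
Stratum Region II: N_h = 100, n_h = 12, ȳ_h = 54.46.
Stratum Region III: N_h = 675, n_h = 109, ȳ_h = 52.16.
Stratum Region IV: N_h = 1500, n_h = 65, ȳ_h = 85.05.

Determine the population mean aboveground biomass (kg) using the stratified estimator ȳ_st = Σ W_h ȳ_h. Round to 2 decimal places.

N = Σ N_h = 2750. Stratum weights W_h = N_h/N.
ȳ_st = (475·83.55 + 100·54.46 + 675·52.16 + 1500·85.05) / 2750 = 75.6055

ȳ_st ≈ 75.61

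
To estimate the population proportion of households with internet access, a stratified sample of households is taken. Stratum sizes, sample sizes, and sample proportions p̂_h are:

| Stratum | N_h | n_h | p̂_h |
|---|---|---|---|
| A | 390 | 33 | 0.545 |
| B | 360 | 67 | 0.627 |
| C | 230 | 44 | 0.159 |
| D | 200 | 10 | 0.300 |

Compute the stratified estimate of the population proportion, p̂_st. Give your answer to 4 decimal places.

N = 1180; stratum weights W_h = N_h/N.
p̂_st = Σ W_h p̂_h = (390·0.545 + 360·0.627 + 230·0.159 + 200·0.300)/1180 = 0.45325

p̂_st ≈ 0.4533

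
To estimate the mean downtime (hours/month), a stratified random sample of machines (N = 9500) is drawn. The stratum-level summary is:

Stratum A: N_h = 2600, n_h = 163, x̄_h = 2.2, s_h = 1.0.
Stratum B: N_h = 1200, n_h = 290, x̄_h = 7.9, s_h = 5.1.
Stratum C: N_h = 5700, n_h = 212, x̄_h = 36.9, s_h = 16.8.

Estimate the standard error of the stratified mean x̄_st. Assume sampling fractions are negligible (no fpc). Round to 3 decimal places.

SE(x̄_st) ≈ 0.694

V̂(x̄_st) = Σ W_h² s_h²/n_h, with W_h = N_h/N and N = 9500:
  stratum A: (2600/9500)²·1.0²/163 = 0.000459528
  stratum B: (1200/9500)²·5.1²/290 = 0.00143106
  stratum C: (5700/9500)²·16.8²/212 = 0.479275
V̂(x̄_st) = 0.481166
SE(x̄_st) = √0.481166 = 0.693661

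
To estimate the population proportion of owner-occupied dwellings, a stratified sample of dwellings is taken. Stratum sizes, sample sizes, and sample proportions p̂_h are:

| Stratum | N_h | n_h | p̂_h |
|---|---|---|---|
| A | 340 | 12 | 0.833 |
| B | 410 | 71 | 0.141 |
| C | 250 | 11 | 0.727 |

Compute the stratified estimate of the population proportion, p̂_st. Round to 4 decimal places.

N = 1000; stratum weights W_h = N_h/N.
p̂_st = Σ W_h p̂_h = (340·0.833 + 410·0.141 + 250·0.727)/1000 = 0.52278

p̂_st ≈ 0.5228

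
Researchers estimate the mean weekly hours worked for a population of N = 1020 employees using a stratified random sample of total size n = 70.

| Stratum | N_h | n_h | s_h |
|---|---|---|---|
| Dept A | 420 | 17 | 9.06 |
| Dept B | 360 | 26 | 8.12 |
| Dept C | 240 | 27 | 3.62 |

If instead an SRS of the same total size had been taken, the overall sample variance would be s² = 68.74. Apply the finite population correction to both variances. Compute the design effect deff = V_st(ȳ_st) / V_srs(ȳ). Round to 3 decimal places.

V̂(ȳ_st) = Σ W_h² (1 − n_h/N_h) s_h²/n_h, with W_h = N_h/N and N = 1020:
  stratum Dept A: (420/1020)²·(1 − 17/420)·9.06²/17 = 0.785528
  stratum Dept B: (360/1020)²·(1 − 26/360)·8.12²/26 = 0.293081
  stratum Dept C: (240/1020)²·(1 − 27/240)·3.62²/27 = 0.0238476
V_st = 1.10246
V_srs = (1 − 70/1020)·68.74/70 = 0.914608
deff = V_st / V_srs = 1.10246/0.914608 = 1.2054

deff ≈ 1.205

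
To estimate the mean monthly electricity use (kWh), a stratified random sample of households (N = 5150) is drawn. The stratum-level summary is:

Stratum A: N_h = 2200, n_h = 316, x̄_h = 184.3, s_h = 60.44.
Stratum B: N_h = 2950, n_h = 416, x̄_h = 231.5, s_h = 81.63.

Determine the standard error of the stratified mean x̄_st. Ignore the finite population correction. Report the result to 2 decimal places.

V̂(x̄_st) = Σ W_h² s_h²/n_h, with W_h = N_h/N and N = 5150:
  stratum A: (2200/5150)²·60.44²/316 = 2.10956
  stratum B: (2950/5150)²·81.63²/416 = 5.25576
V̂(x̄_st) = 7.36533
SE(x̄_st) = √7.36533 = 2.71391

SE(x̄_st) ≈ 2.71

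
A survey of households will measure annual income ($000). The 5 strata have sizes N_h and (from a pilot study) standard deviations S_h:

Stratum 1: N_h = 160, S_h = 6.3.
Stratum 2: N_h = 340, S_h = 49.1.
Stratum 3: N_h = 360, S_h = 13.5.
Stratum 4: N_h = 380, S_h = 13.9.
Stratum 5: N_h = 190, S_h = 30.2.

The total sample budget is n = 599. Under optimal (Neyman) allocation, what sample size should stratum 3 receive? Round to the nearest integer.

87

Neyman allocation: n_h = n · N_h S_h / Σ N_i S_i, with n = 599.
  stratum 1: N_h·S_h = 160·6.3 = 1008.00
  stratum 2: N_h·S_h = 340·49.1 = 16694.00
  stratum 3: N_h·S_h = 360·13.5 = 4860.00
  stratum 4: N_h·S_h = 380·13.9 = 5282.00
  stratum 5: N_h·S_h = 190·30.2 = 5738.00
Σ N_h S_h = 33582.00
n for stratum 3 = 599·4860.00/33582.00 = 86.688 → 87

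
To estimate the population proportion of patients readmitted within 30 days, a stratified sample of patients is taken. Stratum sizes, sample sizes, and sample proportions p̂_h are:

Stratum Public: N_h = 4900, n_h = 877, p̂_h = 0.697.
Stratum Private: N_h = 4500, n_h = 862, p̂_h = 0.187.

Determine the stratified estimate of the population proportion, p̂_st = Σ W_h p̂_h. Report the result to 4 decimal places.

p̂_st ≈ 0.4529

N = 9400; stratum weights W_h = N_h/N.
p̂_st = Σ W_h p̂_h = (4900·0.697 + 4500·0.187)/9400 = 0.45285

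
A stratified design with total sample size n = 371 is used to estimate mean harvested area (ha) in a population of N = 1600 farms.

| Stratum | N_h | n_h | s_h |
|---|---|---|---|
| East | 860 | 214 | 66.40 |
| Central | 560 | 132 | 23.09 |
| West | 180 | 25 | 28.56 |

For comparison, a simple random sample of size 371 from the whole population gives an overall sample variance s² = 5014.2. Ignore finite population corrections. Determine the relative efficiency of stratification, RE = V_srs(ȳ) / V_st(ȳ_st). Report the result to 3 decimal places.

V̂(ȳ_st) = Σ W_h² s_h²/n_h, with W_h = N_h/N and N = 1600:
  stratum East: (860/1600)²·66.40²/214 = 5.95222
  stratum Central: (560/1600)²·23.09²/132 = 0.494778
  stratum West: (180/1600)²·28.56²/25 = 0.412935
V_st = 6.85994
V_srs = s²/n = 5014.2/371 = 13.5154
Relative efficiency = V_srs / V_st = 13.5154/6.85994 = 1.9702

RE ≈ 1.970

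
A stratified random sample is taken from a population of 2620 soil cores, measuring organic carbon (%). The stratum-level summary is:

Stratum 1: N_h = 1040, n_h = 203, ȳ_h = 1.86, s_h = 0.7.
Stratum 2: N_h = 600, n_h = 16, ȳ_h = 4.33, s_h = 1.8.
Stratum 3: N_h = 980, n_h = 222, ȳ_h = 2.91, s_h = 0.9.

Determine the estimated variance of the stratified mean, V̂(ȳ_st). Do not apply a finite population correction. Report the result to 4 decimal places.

V̂(ȳ_st) = Σ W_h² s_h²/n_h, with W_h = N_h/N and N = 2620:
  stratum 1: (1040/2620)²·0.7²/203 = 0.000380333
  stratum 2: (600/2620)²·1.8²/16 = 0.01062
  stratum 3: (980/2620)²·0.9²/222 = 0.000510483
V̂(ȳ_st) = 0.0115108

V̂(ȳ_st) ≈ 0.0115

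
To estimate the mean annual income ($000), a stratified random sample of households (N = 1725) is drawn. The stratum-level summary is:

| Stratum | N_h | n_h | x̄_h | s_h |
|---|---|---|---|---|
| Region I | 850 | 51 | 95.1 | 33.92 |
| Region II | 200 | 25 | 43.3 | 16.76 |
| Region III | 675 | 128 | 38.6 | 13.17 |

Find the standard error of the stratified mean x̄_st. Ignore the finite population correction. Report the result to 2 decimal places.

SE(x̄_st) ≈ 2.42

V̂(x̄_st) = Σ W_h² s_h²/n_h, with W_h = N_h/N and N = 1725:
  stratum Region I: (850/1725)²·33.92²/51 = 5.47774
  stratum Region II: (200/1725)²·16.76²/25 = 0.151039
  stratum Region III: (675/1725)²·13.17²/128 = 0.207487
V̂(x̄_st) = 5.83626
SE(x̄_st) = √5.83626 = 2.41584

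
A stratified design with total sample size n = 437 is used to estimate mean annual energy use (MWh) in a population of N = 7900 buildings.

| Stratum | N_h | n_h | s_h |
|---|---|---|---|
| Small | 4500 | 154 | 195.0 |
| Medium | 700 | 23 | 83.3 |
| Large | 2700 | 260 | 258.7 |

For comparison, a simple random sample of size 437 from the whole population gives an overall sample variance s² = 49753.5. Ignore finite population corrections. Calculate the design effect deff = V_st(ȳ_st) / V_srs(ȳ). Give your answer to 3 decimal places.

V̂(ȳ_st) = Σ W_h² s_h²/n_h, with W_h = N_h/N and N = 7900:
  stratum Small: (4500/7900)²·195.0²/154 = 80.116
  stratum Medium: (700/7900)²·83.3²/23 = 2.36867
  stratum Large: (2700/7900)²·258.7²/260 = 30.0672
V_st = 112.552
V_srs = s²/n = 49753.5/437 = 113.852
deff = V_st / V_srs = 112.552/113.852 = 0.9886

deff ≈ 0.989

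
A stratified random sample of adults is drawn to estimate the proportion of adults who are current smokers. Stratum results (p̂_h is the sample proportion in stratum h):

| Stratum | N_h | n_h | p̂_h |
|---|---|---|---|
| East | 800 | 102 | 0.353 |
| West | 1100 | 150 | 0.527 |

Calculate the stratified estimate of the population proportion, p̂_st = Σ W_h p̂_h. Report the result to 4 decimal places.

N = 1900; stratum weights W_h = N_h/N.
p̂_st = Σ W_h p̂_h = (800·0.353 + 1100·0.527)/1900 = 0.45374

p̂_st ≈ 0.4537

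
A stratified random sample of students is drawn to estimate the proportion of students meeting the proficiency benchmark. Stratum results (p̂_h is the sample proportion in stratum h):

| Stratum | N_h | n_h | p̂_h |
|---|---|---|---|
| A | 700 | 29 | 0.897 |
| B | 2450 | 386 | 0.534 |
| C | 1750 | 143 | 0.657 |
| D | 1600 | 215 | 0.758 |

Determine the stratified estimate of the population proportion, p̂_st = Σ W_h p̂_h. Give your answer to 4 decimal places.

p̂_st ≈ 0.6613

N = 6500; stratum weights W_h = N_h/N.
p̂_st = Σ W_h p̂_h = (700·0.897 + 2450·0.534 + 1750·0.657 + 1600·0.758)/6500 = 0.66135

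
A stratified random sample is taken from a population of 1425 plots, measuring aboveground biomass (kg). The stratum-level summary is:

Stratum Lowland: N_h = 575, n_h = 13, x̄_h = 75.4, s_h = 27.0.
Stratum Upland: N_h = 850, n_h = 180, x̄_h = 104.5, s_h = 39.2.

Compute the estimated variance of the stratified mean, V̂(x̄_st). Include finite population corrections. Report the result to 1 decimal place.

V̂(x̄_st) = Σ W_h² (1 − n_h/N_h) s_h²/n_h, with W_h = N_h/N and N = 1425:
  stratum Lowland: (575/1425)²·(1 − 13/575)·27.0²/13 = 8.92398
  stratum Upland: (850/1425)²·(1 − 180/850)·39.2²/180 = 2.39422
V̂(x̄_st) = 11.3182

V̂(x̄_st) ≈ 11.3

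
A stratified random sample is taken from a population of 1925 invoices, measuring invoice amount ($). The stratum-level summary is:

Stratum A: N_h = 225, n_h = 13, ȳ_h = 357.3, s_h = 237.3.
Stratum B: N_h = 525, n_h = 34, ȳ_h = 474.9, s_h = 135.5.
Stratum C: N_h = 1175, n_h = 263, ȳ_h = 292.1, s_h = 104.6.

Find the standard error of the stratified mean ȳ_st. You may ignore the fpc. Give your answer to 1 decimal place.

V̂(ȳ_st) = Σ W_h² s_h²/n_h, with W_h = N_h/N and N = 1925:
  stratum A: (225/1925)²·237.3²/13 = 59.1774
  stratum B: (525/1925)²·135.5²/34 = 40.1658
  stratum C: (1175/1925)²·104.6²/263 = 15.4996
V̂(ȳ_st) = 114.843
SE(ȳ_st) = √114.843 = 10.7165

SE(ȳ_st) ≈ 10.7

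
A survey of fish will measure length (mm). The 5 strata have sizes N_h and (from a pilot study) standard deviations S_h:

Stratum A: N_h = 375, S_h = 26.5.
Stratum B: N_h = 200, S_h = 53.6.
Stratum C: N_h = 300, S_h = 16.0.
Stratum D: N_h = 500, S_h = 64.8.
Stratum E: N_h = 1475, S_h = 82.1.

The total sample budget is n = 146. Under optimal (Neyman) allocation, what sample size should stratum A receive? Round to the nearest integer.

8

Neyman allocation: n_h = n · N_h S_h / Σ N_i S_i, with n = 146.
  stratum A: N_h·S_h = 375·26.5 = 9937.50
  stratum B: N_h·S_h = 200·53.6 = 10720.00
  stratum C: N_h·S_h = 300·16.0 = 4800.00
  stratum D: N_h·S_h = 500·64.8 = 32400.00
  stratum E: N_h·S_h = 1475·82.1 = 121097.50
Σ N_h S_h = 178955.00
n for stratum A = 146·9937.50/178955.00 = 8.107 → 8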